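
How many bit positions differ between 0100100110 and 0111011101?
XOR = 0011111011, count of 1s = 7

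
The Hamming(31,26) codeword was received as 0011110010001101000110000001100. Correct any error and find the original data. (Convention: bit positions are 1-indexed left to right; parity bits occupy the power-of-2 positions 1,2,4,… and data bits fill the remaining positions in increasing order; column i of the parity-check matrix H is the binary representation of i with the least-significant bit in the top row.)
Syndrome s = H · r^T (mod 2), r = 0011110010001101000110000001100:
  s[0] = (1010101010101010101010101010101)·(0011110010001101000110000001100) mod 2 = 0+0+1+0+1+0+0+0+1+0+0+0+1+0+0+0+0+0+0+0+1+0+0+0+0+0+0+0+1+0+0 mod 2 = 0
  s[1] = (0110011001100110011001100110011)·(0011110010001101000110000001100) mod 2 = 0+0+1+0+0+1+0+0+0+0+0+0+0+1+0+0+0+0+0+0+0+0+0+0+0+0+0+0+0+0+0 mod 2 = 1
  s[2] = (0001111000011110000111100001111)·(0011110010001101000110000001100) mod 2 = 0+0+0+1+1+1+0+0+0+0+0+0+1+1+0+0+0+0+0+1+1+0+0+0+0+0+0+1+1+0+0 mod 2 = 1
  s[3] = (0000000111111110000000011111111)·(0011110010001101000110000001100) mod 2 = 0+0+0+0+0+0+0+0+1+0+0+0+1+1+0+0+0+0+0+0+0+0+0+0+0+0+0+1+1+0+0 mod 2 = 1
  s[4] = (0000000000000001111111111111111)·(0011110010001101000110000001100) mod 2 = 0+0+0+0+0+0+0+0+0+0+0+0+0+0+0+1+0+0+0+1+1+0+0+0+0+0+0+1+1+0+0 mod 2 = 1
Syndrome = 01111
Column 30 of H equals this syndrome → error at bit 30 (1-indexed).
Flip bit 30: 0011110010001101000110000001100 → 0011110010001101000110000001110
Extract data bits at positions {3,5,6,7,9,10,11,12,13,14,15,17,18,19,20,21,22,23,24,25,26,27,28,29,30,31}: 11101000110000110000001110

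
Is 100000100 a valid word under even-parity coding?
Sum of all bits: 1+0+0+0+0+0+1+0+0 = 2; 2 mod 2 = 0. Result is 0 → valid parity.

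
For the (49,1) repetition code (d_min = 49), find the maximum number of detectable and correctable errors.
Detection only: up to d_min − 1 = 48 errors.
Correction: up to ⌊(d_min − 1)/2⌋ = ⌊48/2⌋ = 24 errors.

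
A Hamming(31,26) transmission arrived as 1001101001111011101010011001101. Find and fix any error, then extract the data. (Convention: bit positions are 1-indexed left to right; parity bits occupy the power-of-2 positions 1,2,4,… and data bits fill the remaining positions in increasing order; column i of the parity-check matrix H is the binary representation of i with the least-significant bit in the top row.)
Syndrome s = H · r^T (mod 2), r = 1001101001111011101010011001101:
  s[0] = (1010101010101010101010101010101)·(1001101001111011101010011001101) mod 2 = 1+0+0+0+1+0+1+0+0+0+1+0+1+0+1+0+1+0+1+0+1+0+0+0+1+0+0+0+1+0+1 mod 2 = 0
  s[1] = (0110011001100110011001100110011)·(1001101001111011101010011001101) mod 2 = 0+0+0+0+0+0+1+0+0+1+1+0+0+0+1+0+0+0+1+0+0+0+0+0+0+0+0+0+0+0+1 mod 2 = 0
  s[2] = (0001111000011110000111100001111)·(1001101001111011101010011001101) mod 2 = 0+0+0+1+1+0+1+0+0+0+0+1+1+0+1+0+0+0+0+0+1+0+0+0+0+0+0+1+1+0+1 mod 2 = 0
  s[3] = (0000000111111110000000011111111)·(1001101001111011101010011001101) mod 2 = 0+0+0+0+0+0+0+0+0+1+1+1+1+0+1+0+0+0+0+0+0+0+0+1+1+0+0+1+1+0+1 mod 2 = 0
  s[4] = (0000000000000001111111111111111)·(1001101001111011101010011001101) mod 2 = 0+0+0+0+0+0+0+0+0+0+0+0+0+0+0+1+1+0+1+0+1+0+0+1+1+0+0+1+1+0+1 mod 2 = 1
Syndrome = 00001
Column 16 of H equals this syndrome → error at bit 16 (1-indexed).
Flip bit 16: 1001101001111011101010011001101 → 1001101001111010101010011001101
Extract data bits at positions {3,5,6,7,9,10,11,12,13,14,15,17,18,19,20,21,22,23,24,25,26,27,28,29,30,31}: 01010111101101010011001101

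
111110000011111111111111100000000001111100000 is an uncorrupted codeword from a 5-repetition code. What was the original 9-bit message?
Split into 5-bit blocks: 11111 00000 11111 11111 11111 00000 00000 11111 00000
Data = 101110010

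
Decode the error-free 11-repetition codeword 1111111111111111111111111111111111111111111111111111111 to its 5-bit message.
Split into 11-bit blocks: 11111111111 11111111111 11111111111 11111111111 11111111111
Data = 11111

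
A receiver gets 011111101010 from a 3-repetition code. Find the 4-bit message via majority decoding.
Split into 3-bit blocks and majority-vote each:
  block 1 = 011: 2 ones, 1 zeros → 1
  block 2 = 111: 3 ones, 0 zeros → 1
  block 3 = 101: 2 ones, 1 zeros → 1
  block 4 = 010: 1 ones, 2 zeros → 0
Decoded = 1110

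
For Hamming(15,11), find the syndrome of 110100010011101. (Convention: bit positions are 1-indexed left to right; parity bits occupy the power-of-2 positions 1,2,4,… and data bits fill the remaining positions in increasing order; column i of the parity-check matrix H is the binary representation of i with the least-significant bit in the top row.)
Syndrome s = H · r^T (mod 2), r = 110100010011101:
  s[0] = (101010101010101)·(110100010011101) mod 2 = 1+0+0+0+0+0+0+0+0+0+1+0+1+0+1 mod 2 = 0
  s[1] = (011001100110011)·(110100010011101) mod 2 = 0+1+0+0+0+0+0+0+0+0+1+0+0+0+1 mod 2 = 1
  s[2] = (000111100001111)·(110100010011101) mod 2 = 0+0+0+1+0+0+0+0+0+0+0+1+1+0+1 mod 2 = 0
  s[3] = (000000011111111)·(110100010011101) mod 2 = 0+0+0+0+0+0+0+1+0+0+1+1+1+0+1 mod 2 = 1
Syndrome = 0101
Non-zero syndrome: error at position 10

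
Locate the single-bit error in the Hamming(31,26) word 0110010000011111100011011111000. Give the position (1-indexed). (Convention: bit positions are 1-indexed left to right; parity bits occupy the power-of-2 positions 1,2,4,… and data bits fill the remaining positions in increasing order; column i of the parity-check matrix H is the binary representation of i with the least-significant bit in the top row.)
Syndrome s = H · r^T (mod 2), r = 0110010000011111100011011111000:
  s[0] = (1010101010101010101010101010101)·(0110010000011111100011011111000) mod 2 = 0+0+1+0+0+0+0+0+0+0+0+0+1+0+1+0+1+0+0+0+1+0+0+0+1+0+1+0+0+0+0 mod 2 = 1
  s[1] = (0110011001100110011001100110011)·(0110010000011111100011011111000) mod 2 = 0+1+1+0+0+1+0+0+0+0+0+0+0+1+1+0+0+0+0+0+0+1+0+0+0+1+1+0+0+0+0 mod 2 = 0
  s[2] = (0001111000011110000111100001111)·(0110010000011111100011011111000) mod 2 = 0+0+0+0+0+1+0+0+0+0+0+1+1+1+1+0+0+0+0+0+1+1+0+0+0+0+0+1+0+0+0 mod 2 = 0
  s[3] = (0000000111111110000000011111111)·(0110010000011111100011011111000) mod 2 = 0+0+0+0+0+0+0+0+0+0+0+1+1+1+1+0+0+0+0+0+0+0+0+1+1+1+1+1+0+0+0 mod 2 = 1
  s[4] = (0000000000000001111111111111111)·(0110010000011111100011011111000) mod 2 = 0+0+0+0+0+0+0+0+0+0+0+0+0+0+0+1+1+0+0+0+1+1+0+1+1+1+1+1+0+0+0 mod 2 = 1
Syndrome = 10011
Column i of H is the binary representation of i, so the syndrome is the binary index of the flipped bit.
Read s = 10011 with s[0] as LSB: 1·2^0 + 0·2^1 + 0·2^2 + 1·2^3 + 1·2^4 = 25.
Error is at bit position 25.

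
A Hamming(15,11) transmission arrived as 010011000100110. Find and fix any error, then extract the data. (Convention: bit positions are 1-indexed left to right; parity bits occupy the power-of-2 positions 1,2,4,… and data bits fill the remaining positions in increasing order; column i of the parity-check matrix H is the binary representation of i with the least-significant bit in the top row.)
Syndrome s = H · r^T (mod 2), r = 010011000100110:
  s[0] = (101010101010101)·(010011000100110) mod 2 = 0+0+0+0+1+0+0+0+0+0+0+0+1+0+0 mod 2 = 0
  s[1] = (011001100110011)·(010011000100110) mod 2 = 0+1+0+0+0+1+0+0+0+1+0+0+0+1+0 mod 2 = 0
  s[2] = (000111100001111)·(010011000100110) mod 2 = 0+0+0+0+1+1+0+0+0+0+0+0+1+1+0 mod 2 = 0
  s[3] = (000000011111111)·(010011000100110) mod 2 = 0+0+0+0+0+0+0+0+0+1+0+0+1+1+0 mod 2 = 1
Syndrome = 0001
Column 8 of H equals this syndrome → error at bit 8 (1-indexed).
Flip bit 8: 010011000100110 → 010011010100110
Extract data bits at positions {3,5,6,7,9,10,11,12,13,14,15}: 01100100110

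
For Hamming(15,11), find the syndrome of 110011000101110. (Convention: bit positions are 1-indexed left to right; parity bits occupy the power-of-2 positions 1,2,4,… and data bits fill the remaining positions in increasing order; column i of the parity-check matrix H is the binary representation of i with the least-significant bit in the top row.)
Syndrome s = H · r^T (mod 2), r = 110011000101110:
  s[0] = (101010101010101)·(110011000101110) mod 2 = 1+0+0+0+1+0+0+0+0+0+0+0+1+0+0 mod 2 = 1
  s[1] = (011001100110011)·(110011000101110) mod 2 = 0+1+0+0+0+1+0+0+0+1+0+0+0+1+0 mod 2 = 0
  s[2] = (000111100001111)·(110011000101110) mod 2 = 0+0+0+0+1+1+0+0+0+0+0+1+1+1+0 mod 2 = 1
  s[3] = (000000011111111)·(110011000101110) mod 2 = 0+0+0+0+0+0+0+0+0+1+0+1+1+1+0 mod 2 = 0
Syndrome = 1010
Non-zero syndrome: error at position 5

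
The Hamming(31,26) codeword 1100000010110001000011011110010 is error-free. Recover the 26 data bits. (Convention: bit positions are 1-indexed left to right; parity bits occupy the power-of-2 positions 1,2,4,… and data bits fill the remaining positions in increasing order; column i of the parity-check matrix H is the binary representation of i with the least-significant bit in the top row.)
Parity bits occupy power-of-2 positions; data bits are at positions {3,5,6,7,9,10,11,12,13,14,15,17,18,19,20,21,22,23,24,25,26,27,28,29,30,31} (1-indexed).
Extract: c[3]=0 c[5]=0 c[6]=0 c[7]=0 c[9]=1 c[10]=0 c[11]=1 c[12]=1 c[13]=0 c[14]=0 c[15]=0 c[17]=0 c[18]=0 c[19]=0 c[20]=0 c[21]=1 c[22]=1 c[23]=0 c[24]=1 c[25]=1 c[26]=1 c[27]=1 c[28]=0 c[29]=0 c[30]=1 c[31]=0
Data = 00001011000000011011110010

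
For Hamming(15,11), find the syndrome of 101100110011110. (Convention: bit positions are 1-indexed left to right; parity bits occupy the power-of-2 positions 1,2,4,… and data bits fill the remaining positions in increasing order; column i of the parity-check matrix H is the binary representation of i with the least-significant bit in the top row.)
Syndrome s = H · r^T (mod 2), r = 101100110011110:
  s[0] = (101010101010101)·(101100110011110) mod 2 = 1+0+1+0+0+0+1+0+0+0+1+0+1+0+0 mod 2 = 1
  s[1] = (011001100110011)·(101100110011110) mod 2 = 0+0+1+0+0+0+1+0+0+0+1+0+0+1+0 mod 2 = 0
  s[2] = (000111100001111)·(101100110011110) mod 2 = 0+0+0+1+0+0+1+0+0+0+0+1+1+1+0 mod 2 = 1
  s[3] = (000000011111111)·(101100110011110) mod 2 = 0+0+0+0+0+0+0+1+0+0+1+1+1+1+0 mod 2 = 1
Syndrome = 1011
Non-zero syndrome: error at position 13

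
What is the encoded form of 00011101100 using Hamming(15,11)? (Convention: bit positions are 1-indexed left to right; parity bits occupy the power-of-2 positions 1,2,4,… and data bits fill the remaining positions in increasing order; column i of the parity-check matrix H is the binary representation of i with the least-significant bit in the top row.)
Codeword c = d · G (mod 2), d = 00011101100:
  c[0] = d·G[:,0] = (00011101100)·(11011010101) mod 2 = 0+0+0+1+1+0+0+0+1+0+0 mod 2 = 1
  c[1] = d·G[:,1] = (00011101100)·(10110110011) mod 2 = 0+0+0+1+0+1+0+0+0+0+0 mod 2 = 0
  c[2] = d·G[:,2] = (00011101100)·(10000000000) mod 2 = 0+0+0+0+0+0+0+0+0+0+0 mod 2 = 0
  c[3] = d·G[:,3] = (00011101100)·(01110001111) mod 2 = 0+0+0+1+0+0+0+1+1+0+0 mod 2 = 1
  c[4] = d·G[:,4] = (00011101100)·(01000000000) mod 2 = 0+0+0+0+0+0+0+0+0+0+0 mod 2 = 0
  c[5] = d·G[:,5] = (00011101100)·(00100000000) mod 2 = 0+0+0+0+0+0+0+0+0+0+0 mod 2 = 0
  c[6] = d·G[:,6] = (00011101100)·(00010000000) mod 2 = 0+0+0+1+0+0+0+0+0+0+0 mod 2 = 1
  c[7] = d·G[:,7] = (00011101100)·(00001111111) mod 2 = 0+0+0+0+1+1+0+1+1+0+0 mod 2 = 0
  c[8] = d·G[:,8] = (00011101100)·(00001000000) mod 2 = 0+0+0+0+1+0+0+0+0+0+0 mod 2 = 1
  c[9] = d·G[:,9] = (00011101100)·(00000100000) mod 2 = 0+0+0+0+0+1+0+0+0+0+0 mod 2 = 1
  c[10] = d·G[:,10] = (00011101100)·(00000010000) mod 2 = 0+0+0+0+0+0+0+0+0+0+0 mod 2 = 0
  c[11] = d·G[:,11] = (00011101100)·(00000001000) mod 2 = 0+0+0+0+0+0+0+1+0+0+0 mod 2 = 1
  c[12] = d·G[:,12] = (00011101100)·(00000000100) mod 2 = 0+0+0+0+0+0+0+0+1+0+0 mod 2 = 1
  c[13] = d·G[:,13] = (00011101100)·(00000000010) mod 2 = 0+0+0+0+0+0+0+0+0+0+0 mod 2 = 0
  c[14] = d·G[:,14] = (00011101100)·(00000000001) mod 2 = 0+0+0+0+0+0+0+0+0+0+0 mod 2 = 0
Codeword = 100100101101100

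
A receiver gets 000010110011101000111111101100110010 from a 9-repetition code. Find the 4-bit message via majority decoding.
Split into 9-bit blocks and majority-vote each:
  block 1 = 000010110: 3 ones, 6 zeros → 0
  block 2 = 011101000: 4 ones, 5 zeros → 0
  block 3 = 111111101: 8 ones, 1 zeros → 1
  block 4 = 100110010: 4 ones, 5 zeros → 0
Decoded = 0010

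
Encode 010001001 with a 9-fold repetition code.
Repeat each bit 9× and concatenate:
0→000000000  1→111111111  0→000000000  0→000000000  0→000000000  1→111111111  0→000000000  0→000000000  1→111111111
Codeword = 000000000111111111000000000000000000000000000111111111000000000000000000111111111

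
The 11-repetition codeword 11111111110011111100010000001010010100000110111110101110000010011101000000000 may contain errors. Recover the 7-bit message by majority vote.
Split into 11-bit blocks and majority-vote each:
  block 1 = 11111111110: 10 ones, 1 zeros → 1
  block 2 = 01111110001: 7 ones, 4 zeros → 1
  block 3 = 00000010100: 2 ones, 9 zeros → 0
  block 4 = 10100000110: 4 ones, 7 zeros → 0
  block 5 = 11111010111: 9 ones, 2 zeros → 1
  block 6 = 00000100111: 4 ones, 7 zeros → 0
  block 7 = 01000000000: 1 ones, 10 zeros → 0
Decoded = 1100100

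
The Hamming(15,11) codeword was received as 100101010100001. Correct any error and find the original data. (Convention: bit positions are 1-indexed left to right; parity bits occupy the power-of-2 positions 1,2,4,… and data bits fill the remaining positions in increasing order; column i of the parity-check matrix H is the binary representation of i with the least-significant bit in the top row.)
Syndrome s = H · r^T (mod 2), r = 100101010100001:
  s[0] = (101010101010101)·(100101010100001) mod 2 = 1+0+0+0+0+0+0+0+0+0+0+0+0+0+1 mod 2 = 0
  s[1] = (011001100110011)·(100101010100001) mod 2 = 0+0+0+0+0+1+0+0+0+1+0+0+0+0+1 mod 2 = 1
  s[2] = (000111100001111)·(100101010100001) mod 2 = 0+0+0+1+0+1+0+0+0+0+0+0+0+0+1 mod 2 = 1
  s[3] = (000000011111111)·(100101010100001) mod 2 = 0+0+0+0+0+0+0+1+0+1+0+0+0+0+1 mod 2 = 1
Syndrome = 0111
Column 14 of H equals this syndrome → error at bit 14 (1-indexed).
Flip bit 14: 100101010100001 → 100101010100011
Extract data bits at positions {3,5,6,7,9,10,11,12,13,14,15}: 00100100011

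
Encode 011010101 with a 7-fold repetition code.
Repeat each bit 7× and concatenate:
0→0000000  1→1111111  1→1111111  0→0000000  1→1111111  0→0000000  1→1111111  0→0000000  1→1111111
Codeword = 000000011111111111111000000011111110000000111111100000001111111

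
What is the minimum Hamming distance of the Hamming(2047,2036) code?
d_min = 3 (every single-error-correcting Hamming code has d_min = 3).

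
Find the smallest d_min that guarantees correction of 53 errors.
Correcting t errors requires d_min ≥ 2t + 1 = 2·53 + 1 = 107.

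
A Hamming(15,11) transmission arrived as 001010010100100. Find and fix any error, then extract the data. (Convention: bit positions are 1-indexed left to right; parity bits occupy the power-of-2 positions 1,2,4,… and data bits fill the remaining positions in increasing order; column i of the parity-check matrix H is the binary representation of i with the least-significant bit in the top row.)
Syndrome s = H · r^T (mod 2), r = 001010010100100:
  s[0] = (101010101010101)·(001010010100100) mod 2 = 0+0+1+0+1+0+0+0+0+0+0+0+1+0+0 mod 2 = 1
  s[1] = (011001100110011)·(001010010100100) mod 2 = 0+0+1+0+0+0+0+0+0+1+0+0+0+0+0 mod 2 = 0
  s[2] = (000111100001111)·(001010010100100) mod 2 = 0+0+0+0+1+0+0+0+0+0+0+0+1+0+0 mod 2 = 0
  s[3] = (000000011111111)·(001010010100100) mod 2 = 0+0+0+0+0+0+0+1+0+1+0+0+1+0+0 mod 2 = 1
Syndrome = 1001
Column 9 of H equals this syndrome → error at bit 9 (1-indexed).
Flip bit 9: 001010010100100 → 001010011100100
Extract data bits at positions {3,5,6,7,9,10,11,12,13,14,15}: 11001100100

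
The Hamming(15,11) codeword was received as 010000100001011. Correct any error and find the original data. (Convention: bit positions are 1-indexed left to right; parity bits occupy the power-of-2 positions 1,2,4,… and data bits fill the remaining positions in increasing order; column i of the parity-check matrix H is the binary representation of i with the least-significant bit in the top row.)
Syndrome s = H · r^T (mod 2), r = 010000100001011:
  s[0] = (101010101010101)·(010000100001011) mod 2 = 0+0+0+0+0+0+1+0+0+0+0+0+0+0+1 mod 2 = 0
  s[1] = (011001100110011)·(010000100001011) mod 2 = 0+1+0+0+0+0+1+0+0+0+0+0+0+1+1 mod 2 = 0
  s[2] = (000111100001111)·(010000100001011) mod 2 = 0+0+0+0+0+0+1+0+0+0+0+1+0+1+1 mod 2 = 0
  s[3] = (000000011111111)·(010000100001011) mod 2 = 0+0+0+0+0+0+0+0+0+0+0+1+0+1+1 mod 2 = 1
Syndrome = 0001
Column 8 of H equals this syndrome → error at bit 8 (1-indexed).
Flip bit 8: 010000100001011 → 010000110001011
Extract data bits at positions {3,5,6,7,9,10,11,12,13,14,15}: 00010001011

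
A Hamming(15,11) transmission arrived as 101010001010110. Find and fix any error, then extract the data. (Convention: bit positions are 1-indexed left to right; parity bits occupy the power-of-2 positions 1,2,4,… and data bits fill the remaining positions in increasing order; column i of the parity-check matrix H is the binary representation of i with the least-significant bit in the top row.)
Syndrome s = H · r^T (mod 2), r = 101010001010110:
  s[0] = (101010101010101)·(101010001010110) mod 2 = 1+0+1+0+1+0+0+0+1+0+1+0+1+0+0 mod 2 = 0
  s[1] = (011001100110011)·(101010001010110) mod 2 = 0+0+1+0+0+0+0+0+0+0+1+0+0+1+0 mod 2 = 1
  s[2] = (000111100001111)·(101010001010110) mod 2 = 0+0+0+0+1+0+0+0+0+0+0+0+1+1+0 mod 2 = 1
  s[3] = (000000011111111)·(101010001010110) mod 2 = 0+0+0+0+0+0+0+0+1+0+1+0+1+1+0 mod 2 = 0
Syndrome = 0110
Column 6 of H equals this syndrome → error at bit 6 (1-indexed).
Flip bit 6: 101010001010110 → 101011001010110
Extract data bits at positions {3,5,6,7,9,10,11,12,13,14,15}: 11101010110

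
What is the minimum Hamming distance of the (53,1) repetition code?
d_min = 53 (the only two codewords are 0…0 and 1…1, differing in all 53 positions).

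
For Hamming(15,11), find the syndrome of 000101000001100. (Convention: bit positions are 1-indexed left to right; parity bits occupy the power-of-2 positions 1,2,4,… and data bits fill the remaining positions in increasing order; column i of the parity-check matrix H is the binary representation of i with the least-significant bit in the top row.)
Syndrome s = H · r^T (mod 2), r = 000101000001100:
  s[0] = (101010101010101)·(000101000001100) mod 2 = 0+0+0+0+0+0+0+0+0+0+0+0+1+0+0 mod 2 = 1
  s[1] = (011001100110011)·(000101000001100) mod 2 = 0+0+0+0+0+1+0+0+0+0+0+0+0+0+0 mod 2 = 1
  s[2] = (000111100001111)·(000101000001100) mod 2 = 0+0+0+1+0+1+0+0+0+0+0+1+1+0+0 mod 2 = 0
  s[3] = (000000011111111)·(000101000001100) mod 2 = 0+0+0+0+0+0+0+0+0+0+0+1+1+0+0 mod 2 = 0
Syndrome = 1100
Non-zero syndrome: error at position 3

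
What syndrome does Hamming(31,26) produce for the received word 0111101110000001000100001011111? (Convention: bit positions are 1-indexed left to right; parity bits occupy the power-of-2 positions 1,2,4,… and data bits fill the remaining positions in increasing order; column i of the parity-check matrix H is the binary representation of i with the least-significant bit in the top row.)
Syndrome s = H · r^T (mod 2), r = 0111101110000001000100001011111:
  s[0] = (1010101010101010101010101010101)·(0111101110000001000100001011111) mod 2 = 0+0+1+0+1+0+1+0+1+0+0+0+0+0+0+0+0+0+0+0+0+0+0+0+1+0+1+0+1+0+1 mod 2 = 0
  s[1] = (0110011001100110011001100110011)·(0111101110000001000100001011111) mod 2 = 0+1+1+0+0+0+1+0+0+0+0+0+0+0+0+0+0+0+0+0+0+0+0+0+0+0+1+0+0+1+1 mod 2 = 0
  s[2] = (0001111000011110000111100001111)·(0111101110000001000100001011111) mod 2 = 0+0+0+1+1+0+1+0+0+0+0+0+0+0+0+0+0+0+0+1+0+0+0+0+0+0+0+1+1+1+1 mod 2 = 0
  s[3] = (0000000111111110000000011111111)·(0111101110000001000100001011111) mod 2 = 0+0+0+0+0+0+0+1+1+0+0+0+0+0+0+0+0+0+0+0+0+0+0+0+1+0+1+1+1+1+1 mod 2 = 0
  s[4] = (0000000000000001111111111111111)·(0111101110000001000100001011111) mod 2 = 0+0+0+0+0+0+0+0+0+0+0+0+0+0+0+1+0+0+0+1+0+0+0+0+1+0+1+1+1+1+1 mod 2 = 0
Syndrome = 00000
s = 0: no error detected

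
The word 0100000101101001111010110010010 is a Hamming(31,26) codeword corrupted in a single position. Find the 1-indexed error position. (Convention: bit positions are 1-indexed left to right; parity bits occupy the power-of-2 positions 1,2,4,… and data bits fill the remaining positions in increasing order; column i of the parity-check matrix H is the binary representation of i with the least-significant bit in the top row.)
Syndrome s = H · r^T (mod 2), r = 0100000101101001111010110010010:
  s[0] = (1010101010101010101010101010101)·(0100000101101001111010110010010) mod 2 = 0+0+0+0+0+0+0+0+0+0+1+0+1+0+0+0+1+0+1+0+1+0+1+0+0+0+1+0+0+0+0 mod 2 = 1
  s[1] = (0110011001100110011001100110011)·(0100000101101001111010110010010) mod 2 = 0+1+0+0+0+0+0+0+0+1+1+0+0+0+0+0+0+1+1+0+0+0+1+0+0+0+1+0+0+1+0 mod 2 = 0
  s[2] = (0001111000011110000111100001111)·(0100000101101001111010110010010) mod 2 = 0+0+0+0+0+0+0+0+0+0+0+0+1+0+0+0+0+0+0+0+1+0+1+0+0+0+0+0+0+1+0 mod 2 = 0
  s[3] = (0000000111111110000000011111111)·(0100000101101001111010110010010) mod 2 = 0+0+0+0+0+0+0+1+0+1+1+0+1+0+0+0+0+0+0+0+0+0+0+1+0+0+1+0+0+1+0 mod 2 = 1
  s[4] = (0000000000000001111111111111111)·(0100000101101001111010110010010) mod 2 = 0+0+0+0+0+0+0+0+0+0+0+0+0+0+0+1+1+1+1+0+1+0+1+1+0+0+1+0+0+1+0 mod 2 = 1
Syndrome = 10011
Column i of H is the binary representation of i, so the syndrome is the binary index of the flipped bit.
Read s = 10011 with s[0] as LSB: 1·2^0 + 0·2^1 + 0·2^2 + 1·2^3 + 1·2^4 = 25.
Error is at bit position 25.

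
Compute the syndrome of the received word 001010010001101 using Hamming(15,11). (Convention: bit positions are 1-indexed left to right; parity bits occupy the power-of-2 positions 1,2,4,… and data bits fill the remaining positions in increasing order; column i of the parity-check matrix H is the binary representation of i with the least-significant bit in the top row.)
Syndrome s = H · r^T (mod 2), r = 001010010001101:
  s[0] = (101010101010101)·(001010010001101) mod 2 = 0+0+1+0+1+0+0+0+0+0+0+0+1+0+1 mod 2 = 0
  s[1] = (011001100110011)·(001010010001101) mod 2 = 0+0+1+0+0+0+0+0+0+0+0+0+0+0+1 mod 2 = 0
  s[2] = (000111100001111)·(001010010001101) mod 2 = 0+0+0+0+1+0+0+0+0+0+0+1+1+0+1 mod 2 = 0
  s[3] = (000000011111111)·(001010010001101) mod 2 = 0+0+0+0+0+0+0+1+0+0+0+1+1+0+1 mod 2 = 0
Syndrome = 0000
s = 0: no error detected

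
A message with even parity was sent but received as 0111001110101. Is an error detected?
Sum of received bits: 0+1+1+1+0+0+1+1+1+0+1+0+1 = 8; 8 mod 2 = 0. Result is 0 → no error detected.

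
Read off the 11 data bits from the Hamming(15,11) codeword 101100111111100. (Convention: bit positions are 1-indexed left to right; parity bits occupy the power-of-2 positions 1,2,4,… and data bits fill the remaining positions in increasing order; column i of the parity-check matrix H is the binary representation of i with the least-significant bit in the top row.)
Parity bits occupy power-of-2 positions; data bits are at positions {3,5,6,7,9,10,11,12,13,14,15} (1-indexed).
Extract: c[3]=1 c[5]=0 c[6]=0 c[7]=1 c[9]=1 c[10]=1 c[11]=1 c[12]=1 c[13]=1 c[14]=0 c[15]=0
Data = 10011111100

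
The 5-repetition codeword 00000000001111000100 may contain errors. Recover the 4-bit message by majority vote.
Split into 5-bit blocks and majority-vote each:
  block 1 = 00000: 0 ones, 5 zeros → 0
  block 2 = 00000: 0 ones, 5 zeros → 0
  block 3 = 11110: 4 ones, 1 zeros → 1
  block 4 = 00100: 1 ones, 4 zeros → 0
Decoded = 0010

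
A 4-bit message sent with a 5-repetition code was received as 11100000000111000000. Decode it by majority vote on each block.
Split into 5-bit blocks and majority-vote each:
  block 1 = 11100: 3 ones, 2 zeros → 1
  block 2 = 00000: 0 ones, 5 zeros → 0
  block 3 = 01110: 3 ones, 2 zeros → 1
  block 4 = 00000: 0 ones, 5 zeros → 0
Decoded = 1010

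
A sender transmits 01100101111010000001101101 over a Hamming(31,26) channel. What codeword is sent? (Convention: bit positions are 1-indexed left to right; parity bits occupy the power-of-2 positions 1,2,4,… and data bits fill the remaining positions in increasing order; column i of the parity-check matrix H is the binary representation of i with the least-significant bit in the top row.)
Codeword c = d · G (mod 2), d = 01100101111010000001101101:
  c[0] = d·G[:,0] = (01100101111010000001101101)·(11011010101101010101010101) mod 2 = 0+1+0+0+0+0+0+0+1+0+1+0+0+0+0+0+0+0+0+1+0+0+0+1+0+1 mod 2 = 0
  c[1] = d·G[:,1] = (01100101111010000001101101)·(10110110011011001100110011) mod 2 = 0+0+1+0+0+1+0+0+0+1+1+0+1+0+0+0+0+0+0+0+1+0+0+0+0+1 mod 2 = 1
  c[2] = d·G[:,2] = (01100101111010000001101101)·(10000000000000000000000000) mod 2 = 0+0+0+0+0+0+0+0+0+0+0+0+0+0+0+0+0+0+0+0+0+0+0+0+0+0 mod 2 = 0
  c[3] = d·G[:,3] = (01100101111010000001101101)·(01110001111000111100001111) mod 2 = 0+1+1+0+0+0+0+1+1+1+1+0+0+0+0+0+0+0+0+0+0+0+1+1+0+1 mod 2 = 1
  c[4] = d·G[:,4] = (01100101111010000001101101)·(01000000000000000000000000) mod 2 = 0+1+0+0+0+0+0+0+0+0+0+0+0+0+0+0+0+0+0+0+0+0+0+0+0+0 mod 2 = 1
  c[5] = d·G[:,5] = (01100101111010000001101101)·(00100000000000000000000000) mod 2 = 0+0+1+0+0+0+0+0+0+0+0+0+0+0+0+0+0+0+0+0+0+0+0+0+0+0 mod 2 = 1
  c[6] = d·G[:,6] = (01100101111010000001101101)·(00010000000000000000000000) mod 2 = 0+0+0+0+0+0+0+0+0+0+0+0+0+0+0+0+0+0+0+0+0+0+0+0+0+0 mod 2 = 0
  c[7] = d·G[:,7] = (01100101111010000001101101)·(00001111111000000011111111) mod 2 = 0+0+0+0+0+1+0+1+1+1+1+0+0+0+0+0+0+0+0+1+1+0+1+1+0+1 mod 2 = 0
  c[8] = d·G[:,8] = (01100101111010000001101101)·(00001000000000000000000000) mod 2 = 0+0+0+0+0+0+0+0+0+0+0+0+0+0+0+0+0+0+0+0+0+0+0+0+0+0 mod 2 = 0
  c[9] = d·G[:,9] = (01100101111010000001101101)·(00000100000000000000000000) mod 2 = 0+0+0+0+0+1+0+0+0+0+0+0+0+0+0+0+0+0+0+0+0+0+0+0+0+0 mod 2 = 1
  c[10] = d·G[:,10] = (01100101111010000001101101)·(00000010000000000000000000) mod 2 = 0+0+0+0+0+0+0+0+0+0+0+0+0+0+0+0+0+0+0+0+0+0+0+0+0+0 mod 2 = 0
  c[11] = d·G[:,11] = (01100101111010000001101101)·(00000001000000000000000000) mod 2 = 0+0+0+0+0+0+0+1+0+0+0+0+0+0+0+0+0+0+0+0+0+0+0+0+0+0 mod 2 = 1
  c[12] = d·G[:,12] = (01100101111010000001101101)·(00000000100000000000000000) mod 2 = 0+0+0+0+0+0+0+0+1+0+0+0+0+0+0+0+0+0+0+0+0+0+0+0+0+0 mod 2 = 1
  c[13] = d·G[:,13] = (01100101111010000001101101)·(00000000010000000000000000) mod 2 = 0+0+0+0+0+0+0+0+0+1+0+0+0+0+0+0+0+0+0+0+0+0+0+0+0+0 mod 2 = 1
  c[14] = d·G[:,14] = (01100101111010000001101101)·(00000000001000000000000000) mod 2 = 0+0+0+0+0+0+0+0+0+0+1+0+0+0+0+0+0+0+0+0+0+0+0+0+0+0 mod 2 = 1
  c[15] = d·G[:,15] = (01100101111010000001101101)·(00000000000111111111111111) mod 2 = 0+0+0+0+0+0+0+0+0+0+0+0+1+0+0+0+0+0+0+1+1+0+1+1+0+1 mod 2 = 0
  c[16] = d·G[:,16] = (01100101111010000001101101)·(00000000000100000000000000) mod 2 = 0+0+0+0+0+0+0+0+0+0+0+0+0+0+0+0+0+0+0+0+0+0+0+0+0+0 mod 2 = 0
  c[17] = d·G[:,17] = (01100101111010000001101101)·(00000000000010000000000000) mod 2 = 0+0+0+0+0+0+0+0+0+0+0+0+1+0+0+0+0+0+0+0+0+0+0+0+0+0 mod 2 = 1
  c[18] = d·G[:,18] = (01100101111010000001101101)·(00000000000001000000000000) mod 2 = 0+0+0+0+0+0+0+0+0+0+0+0+0+0+0+0+0+0+0+0+0+0+0+0+0+0 mod 2 = 0
  c[19] = d·G[:,19] = (01100101111010000001101101)·(00000000000000100000000000) mod 2 = 0+0+0+0+0+0+0+0+0+0+0+0+0+0+0+0+0+0+0+0+0+0+0+0+0+0 mod 2 = 0
  c[20] = d·G[:,20] = (01100101111010000001101101)·(00000000000000010000000000) mod 2 = 0+0+0+0+0+0+0+0+0+0+0+0+0+0+0+0+0+0+0+0+0+0+0+0+0+0 mod 2 = 0
  c[21] = d·G[:,21] = (01100101111010000001101101)·(00000000000000001000000000) mod 2 = 0+0+0+0+0+0+0+0+0+0+0+0+0+0+0+0+0+0+0+0+0+0+0+0+0+0 mod 2 = 0
  c[22] = d·G[:,22] = (01100101111010000001101101)·(00000000000000000100000000) mod 2 = 0+0+0+0+0+0+0+0+0+0+0+0+0+0+0+0+0+0+0+0+0+0+0+0+0+0 mod 2 = 0
  c[23] = d·G[:,23] = (01100101111010000001101101)·(00000000000000000010000000) mod 2 = 0+0+0+0+0+0+0+0+0+0+0+0+0+0+0+0+0+0+0+0+0+0+0+0+0+0 mod 2 = 0
  c[24] = d·G[:,24] = (01100101111010000001101101)·(00000000000000000001000000) mod 2 = 0+0+0+0+0+0+0+0+0+0+0+0+0+0+0+0+0+0+0+1+0+0+0+0+0+0 mod 2 = 1
  c[25] = d·G[:,25] = (01100101111010000001101101)·(00000000000000000000100000) mod 2 = 0+0+0+0+0+0+0+0+0+0+0+0+0+0+0+0+0+0+0+0+1+0+0+0+0+0 mod 2 = 1
  c[26] = d·G[:,26] = (01100101111010000001101101)·(00000000000000000000010000) mod 2 = 0+0+0+0+0+0+0+0+0+0+0+0+0+0+0+0+0+0+0+0+0+0+0+0+0+0 mod 2 = 0
  c[27] = d·G[:,27] = (01100101111010000001101101)·(00000000000000000000001000) mod 2 = 0+0+0+0+0+0+0+0+0+0+0+0+0+0+0+0+0+0+0+0+0+0+1+0+0+0 mod 2 = 1
  c[28] = d·G[:,28] = (01100101111010000001101101)·(00000000000000000000000100) mod 2 = 0+0+0+0+0+0+0+0+0+0+0+0+0+0+0+0+0+0+0+0+0+0+0+1+0+0 mod 2 = 1
  c[29] = d·G[:,29] = (01100101111010000001101101)·(00000000000000000000000010) mod 2 = 0+0+0+0+0+0+0+0+0+0+0+0+0+0+0+0+0+0+0+0+0+0+0+0+0+0 mod 2 = 0
  c[30] = d·G[:,30] = (01100101111010000001101101)·(00000000000000000000000001) mod 2 = 0+0+0+0+0+0+0+0+0+0+0+0+0+0+0+0+0+0+0+0+0+0+0+0+0+1 mod 2 = 1
Codeword = 0101110001011110010000001101101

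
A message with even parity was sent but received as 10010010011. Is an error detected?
Sum of received bits: 1+0+0+1+0+0+1+0+0+1+1 = 5; 5 mod 2 = 1. Result is 1 ≠ 0 → error detected.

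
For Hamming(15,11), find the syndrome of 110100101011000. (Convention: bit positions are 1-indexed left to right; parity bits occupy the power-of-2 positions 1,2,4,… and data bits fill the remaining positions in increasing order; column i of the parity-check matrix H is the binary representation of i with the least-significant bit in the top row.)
Syndrome s = H · r^T (mod 2), r = 110100101011000:
  s[0] = (101010101010101)·(110100101011000) mod 2 = 1+0+0+0+0+0+1+0+1+0+1+0+0+0+0 mod 2 = 0
  s[1] = (011001100110011)·(110100101011000) mod 2 = 0+1+0+0+0+0+1+0+0+0+1+0+0+0+0 mod 2 = 1
  s[2] = (000111100001111)·(110100101011000) mod 2 = 0+0+0+1+0+0+1+0+0+0+0+1+0+0+0 mod 2 = 1
  s[3] = (000000011111111)·(110100101011000) mod 2 = 0+0+0+0+0+0+0+0+1+0+1+1+0+0+0 mod 2 = 1
Syndrome = 0111
Non-zero syndrome: error at position 14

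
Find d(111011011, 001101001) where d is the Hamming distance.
XOR = 110110010, count of 1s = 5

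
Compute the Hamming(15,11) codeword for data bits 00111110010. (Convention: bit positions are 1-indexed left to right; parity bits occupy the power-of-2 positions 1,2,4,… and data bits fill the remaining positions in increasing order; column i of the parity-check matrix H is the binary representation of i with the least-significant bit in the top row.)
Codeword c = d · G (mod 2), d = 00111110010:
  c[0] = d·G[:,0] = (00111110010)·(11011010101) mod 2 = 0+0+0+1+1+0+1+0+0+0+0 mod 2 = 1
  c[1] = d·G[:,1] = (00111110010)·(10110110011) mod 2 = 0+0+1+1+0+1+1+0+0+1+0 mod 2 = 1
  c[2] = d·G[:,2] = (00111110010)·(10000000000) mod 2 = 0+0+0+0+0+0+0+0+0+0+0 mod 2 = 0
  c[3] = d·G[:,3] = (00111110010)·(01110001111) mod 2 = 0+0+1+1+0+0+0+0+0+1+0 mod 2 = 1
  c[4] = d·G[:,4] = (00111110010)·(01000000000) mod 2 = 0+0+0+0+0+0+0+0+0+0+0 mod 2 = 0
  c[5] = d·G[:,5] = (00111110010)·(00100000000) mod 2 = 0+0+1+0+0+0+0+0+0+0+0 mod 2 = 1
  c[6] = d·G[:,6] = (00111110010)·(00010000000) mod 2 = 0+0+0+1+0+0+0+0+0+0+0 mod 2 = 1
  c[7] = d·G[:,7] = (00111110010)·(00001111111) mod 2 = 0+0+0+0+1+1+1+0+0+1+0 mod 2 = 0
  c[8] = d·G[:,8] = (00111110010)·(00001000000) mod 2 = 0+0+0+0+1+0+0+0+0+0+0 mod 2 = 1
  c[9] = d·G[:,9] = (00111110010)·(00000100000) mod 2 = 0+0+0+0+0+1+0+0+0+0+0 mod 2 = 1
  c[10] = d·G[:,10] = (00111110010)·(00000010000) mod 2 = 0+0+0+0+0+0+1+0+0+0+0 mod 2 = 1
  c[11] = d·G[:,11] = (00111110010)·(00000001000) mod 2 = 0+0+0+0+0+0+0+0+0+0+0 mod 2 = 0
  c[12] = d·G[:,12] = (00111110010)·(00000000100) mod 2 = 0+0+0+0+0+0+0+0+0+0+0 mod 2 = 0
  c[13] = d·G[:,13] = (00111110010)·(00000000010) mod 2 = 0+0+0+0+0+0+0+0+0+1+0 mod 2 = 1
  c[14] = d·G[:,14] = (00111110010)·(00000000001) mod 2 = 0+0+0+0+0+0+0+0+0+0+0 mod 2 = 0
Codeword = 110101101110010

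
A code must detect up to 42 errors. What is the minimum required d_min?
Detecting e errors requires d_min ≥ e + 1 = 42 + 1 = 43.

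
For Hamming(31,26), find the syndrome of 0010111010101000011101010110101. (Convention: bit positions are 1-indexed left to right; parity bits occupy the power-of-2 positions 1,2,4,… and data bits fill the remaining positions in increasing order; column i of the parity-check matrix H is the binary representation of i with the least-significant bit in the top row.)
Syndrome s = H · r^T (mod 2), r = 0010111010101000011101010110101:
  s[0] = (1010101010101010101010101010101)·(0010111010101000011101010110101) mod 2 = 0+0+1+0+1+0+1+0+1+0+1+0+1+0+0+0+0+0+1+0+0+0+0+0+0+0+1+0+1+0+1 mod 2 = 0
  s[1] = (0110011001100110011001100110011)·(0010111010101000011101010110101) mod 2 = 0+0+1+0+0+1+1+0+0+0+1+0+0+0+0+0+0+1+1+0+0+1+0+0+0+1+1+0+0+0+1 mod 2 = 0
  s[2] = (0001111000011110000111100001111)·(0010111010101000011101010110101) mod 2 = 0+0+0+0+1+1+1+0+0+0+0+0+1+0+0+0+0+0+0+1+0+1+0+0+0+0+0+0+1+0+1 mod 2 = 0
  s[3] = (0000000111111110000000011111111)·(0010111010101000011101010110101) mod 2 = 0+0+0+0+0+0+0+0+1+0+1+0+1+0+0+0+0+0+0+0+0+0+0+1+0+1+1+0+1+0+1 mod 2 = 0
  s[4] = (0000000000000001111111111111111)·(0010111010101000011101010110101) mod 2 = 0+0+0+0+0+0+0+0+0+0+0+0+0+0+0+0+0+1+1+1+0+1+0+1+0+1+1+0+1+0+1 mod 2 = 1
Syndrome = 00001
Non-zero syndrome: error at position 16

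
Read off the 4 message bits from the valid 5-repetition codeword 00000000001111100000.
Split into 5-bit blocks: 00000 00000 11111 00000
Data = 0010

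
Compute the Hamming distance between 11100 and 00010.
XOR = 11110, count of 1s = 4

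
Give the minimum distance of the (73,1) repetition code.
d_min = 73 (the only two codewords are 0…0 and 1…1, differing in all 73 positions).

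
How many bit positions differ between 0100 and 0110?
XOR = 0010, count of 1s = 1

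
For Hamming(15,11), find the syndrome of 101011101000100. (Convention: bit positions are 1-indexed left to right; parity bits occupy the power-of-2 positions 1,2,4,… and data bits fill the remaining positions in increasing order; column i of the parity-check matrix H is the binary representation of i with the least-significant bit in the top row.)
Syndrome s = H · r^T (mod 2), r = 101011101000100:
  s[0] = (101010101010101)·(101011101000100) mod 2 = 1+0+1+0+1+0+1+0+1+0+0+0+1+0+0 mod 2 = 0
  s[1] = (011001100110011)·(101011101000100) mod 2 = 0+0+1+0+0+1+1+0+0+0+0+0+0+0+0 mod 2 = 1
  s[2] = (000111100001111)·(101011101000100) mod 2 = 0+0+0+0+1+1+1+0+0+0+0+0+1+0+0 mod 2 = 0
  s[3] = (000000011111111)·(101011101000100) mod 2 = 0+0+0+0+0+0+0+0+1+0+0+0+1+0+0 mod 2 = 0
Syndrome = 0100
Non-zero syndrome: error at position 2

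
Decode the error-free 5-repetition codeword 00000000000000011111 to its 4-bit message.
Split into 5-bit blocks: 00000 00000 00000 11111
Data = 0001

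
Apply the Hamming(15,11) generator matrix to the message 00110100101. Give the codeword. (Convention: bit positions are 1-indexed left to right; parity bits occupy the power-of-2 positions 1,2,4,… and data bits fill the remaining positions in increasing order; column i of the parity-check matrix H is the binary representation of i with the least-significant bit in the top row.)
Codeword c = d · G (mod 2), d = 00110100101:
  c[0] = d·G[:,0] = (00110100101)·(11011010101) mod 2 = 0+0+0+1+0+0+0+0+1+0+1 mod 2 = 1
  c[1] = d·G[:,1] = (00110100101)·(10110110011) mod 2 = 0+0+1+1+0+1+0+0+0+0+1 mod 2 = 0
  c[2] = d·G[:,2] = (00110100101)·(10000000000) mod 2 = 0+0+0+0+0+0+0+0+0+0+0 mod 2 = 0
  c[3] = d·G[:,3] = (00110100101)·(01110001111) mod 2 = 0+0+1+1+0+0+0+0+1+0+1 mod 2 = 0
  c[4] = d·G[:,4] = (00110100101)·(01000000000) mod 2 = 0+0+0+0+0+0+0+0+0+0+0 mod 2 = 0
  c[5] = d·G[:,5] = (00110100101)·(00100000000) mod 2 = 0+0+1+0+0+0+0+0+0+0+0 mod 2 = 1
  c[6] = d·G[:,6] = (00110100101)·(00010000000) mod 2 = 0+0+0+1+0+0+0+0+0+0+0 mod 2 = 1
  c[7] = d·G[:,7] = (00110100101)·(00001111111) mod 2 = 0+0+0+0+0+1+0+0+1+0+1 mod 2 = 1
  c[8] = d·G[:,8] = (00110100101)·(00001000000) mod 2 = 0+0+0+0+0+0+0+0+0+0+0 mod 2 = 0
  c[9] = d·G[:,9] = (00110100101)·(00000100000) mod 2 = 0+0+0+0+0+1+0+0+0+0+0 mod 2 = 1
  c[10] = d·G[:,10] = (00110100101)·(00000010000) mod 2 = 0+0+0+0+0+0+0+0+0+0+0 mod 2 = 0
  c[11] = d·G[:,11] = (00110100101)·(00000001000) mod 2 = 0+0+0+0+0+0+0+0+0+0+0 mod 2 = 0
  c[12] = d·G[:,12] = (00110100101)·(00000000100) mod 2 = 0+0+0+0+0+0+0+0+1+0+0 mod 2 = 1
  c[13] = d·G[:,13] = (00110100101)·(00000000010) mod 2 = 0+0+0+0+0+0+0+0+0+0+0 mod 2 = 0
  c[14] = d·G[:,14] = (00110100101)·(00000000001) mod 2 = 0+0+0+0+0+0+0+0+0+0+1 mod 2 = 1
Codeword = 100001110100101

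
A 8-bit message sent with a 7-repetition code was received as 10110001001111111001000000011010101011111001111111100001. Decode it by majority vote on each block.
Split into 7-bit blocks and majority-vote each:
  block 1 = 1011000: 3 ones, 4 zeros → 0
  block 2 = 1001111: 5 ones, 2 zeros → 1
  block 3 = 1110010: 4 ones, 3 zeros → 1
  block 4 = 0000001: 1 ones, 6 zeros → 0
  block 5 = 1010101: 4 ones, 3 zeros → 1
  block 6 = 0111110: 5 ones, 2 zeros → 1
  block 7 = 0111111: 6 ones, 1 zeros → 1
  block 8 = 1100001: 3 ones, 4 zeros → 0
Decoded = 01101110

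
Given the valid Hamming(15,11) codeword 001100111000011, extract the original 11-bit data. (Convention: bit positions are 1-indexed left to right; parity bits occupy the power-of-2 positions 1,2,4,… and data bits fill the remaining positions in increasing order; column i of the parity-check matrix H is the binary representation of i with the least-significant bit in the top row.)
Parity bits occupy power-of-2 positions; data bits are at positions {3,5,6,7,9,10,11,12,13,14,15} (1-indexed).
Extract: c[3]=1 c[5]=0 c[6]=0 c[7]=1 c[9]=1 c[10]=0 c[11]=0 c[12]=0 c[13]=0 c[14]=1 c[15]=1
Data = 10011000011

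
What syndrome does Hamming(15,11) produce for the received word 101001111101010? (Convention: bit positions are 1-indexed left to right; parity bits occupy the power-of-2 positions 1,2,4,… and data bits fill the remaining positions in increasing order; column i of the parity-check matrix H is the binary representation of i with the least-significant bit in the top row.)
Syndrome s = H · r^T (mod 2), r = 101001111101010:
  s[0] = (101010101010101)·(101001111101010) mod 2 = 1+0+1+0+0+0+1+0+1+0+0+0+0+0+0 mod 2 = 0
  s[1] = (011001100110011)·(101001111101010) mod 2 = 0+0+1+0+0+1+1+0+0+1+0+0+0+1+0 mod 2 = 1
  s[2] = (000111100001111)·(101001111101010) mod 2 = 0+0+0+0+0+1+1+0+0+0+0+1+0+1+0 mod 2 = 0
  s[3] = (000000011111111)·(101001111101010) mod 2 = 0+0+0+0+0+0+0+1+1+1+0+1+0+1+0 mod 2 = 1
Syndrome = 0101
Non-zero syndrome: error at position 10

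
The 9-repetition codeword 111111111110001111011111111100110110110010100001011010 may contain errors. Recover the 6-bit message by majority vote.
Split into 9-bit blocks and majority-vote each:
  block 1 = 111111111: 9 ones, 0 zeros → 1
  block 2 = 110001111: 6 ones, 3 zeros → 1
  block 3 = 011111111: 8 ones, 1 zeros → 1
  block 4 = 100110110: 5 ones, 4 zeros → 1
  block 5 = 110010100: 4 ones, 5 zeros → 0
  block 6 = 001011010: 4 ones, 5 zeros → 0
Decoded = 111100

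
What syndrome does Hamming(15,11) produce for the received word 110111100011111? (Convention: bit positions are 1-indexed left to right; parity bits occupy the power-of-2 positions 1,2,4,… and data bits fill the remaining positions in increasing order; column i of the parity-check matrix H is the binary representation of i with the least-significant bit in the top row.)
Syndrome s = H · r^T (mod 2), r = 110111100011111:
  s[0] = (101010101010101)·(110111100011111) mod 2 = 1+0+0+0+1+0+1+0+0+0+1+0+1+0+1 mod 2 = 0
  s[1] = (011001100110011)·(110111100011111) mod 2 = 0+1+0+0+0+1+1+0+0+0+1+0+0+1+1 mod 2 = 0
  s[2] = (000111100001111)·(110111100011111) mod 2 = 0+0+0+1+1+1+1+0+0+0+0+1+1+1+1 mod 2 = 0
  s[3] = (000000011111111)·(110111100011111) mod 2 = 0+0+0+0+0+0+0+0+0+0+1+1+1+1+1 mod 2 = 1
Syndrome = 0001
Non-zero syndrome: error at position 8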